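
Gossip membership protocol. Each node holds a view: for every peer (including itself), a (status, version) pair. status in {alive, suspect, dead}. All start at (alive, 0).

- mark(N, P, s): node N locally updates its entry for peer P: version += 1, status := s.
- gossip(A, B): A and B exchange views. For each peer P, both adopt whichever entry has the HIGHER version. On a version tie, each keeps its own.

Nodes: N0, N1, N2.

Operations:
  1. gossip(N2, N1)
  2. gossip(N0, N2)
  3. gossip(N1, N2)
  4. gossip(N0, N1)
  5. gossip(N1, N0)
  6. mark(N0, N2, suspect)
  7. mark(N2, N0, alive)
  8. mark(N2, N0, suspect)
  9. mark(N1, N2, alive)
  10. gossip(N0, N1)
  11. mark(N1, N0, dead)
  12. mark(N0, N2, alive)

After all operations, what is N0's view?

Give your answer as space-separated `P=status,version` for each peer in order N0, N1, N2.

Op 1: gossip N2<->N1 -> N2.N0=(alive,v0) N2.N1=(alive,v0) N2.N2=(alive,v0) | N1.N0=(alive,v0) N1.N1=(alive,v0) N1.N2=(alive,v0)
Op 2: gossip N0<->N2 -> N0.N0=(alive,v0) N0.N1=(alive,v0) N0.N2=(alive,v0) | N2.N0=(alive,v0) N2.N1=(alive,v0) N2.N2=(alive,v0)
Op 3: gossip N1<->N2 -> N1.N0=(alive,v0) N1.N1=(alive,v0) N1.N2=(alive,v0) | N2.N0=(alive,v0) N2.N1=(alive,v0) N2.N2=(alive,v0)
Op 4: gossip N0<->N1 -> N0.N0=(alive,v0) N0.N1=(alive,v0) N0.N2=(alive,v0) | N1.N0=(alive,v0) N1.N1=(alive,v0) N1.N2=(alive,v0)
Op 5: gossip N1<->N0 -> N1.N0=(alive,v0) N1.N1=(alive,v0) N1.N2=(alive,v0) | N0.N0=(alive,v0) N0.N1=(alive,v0) N0.N2=(alive,v0)
Op 6: N0 marks N2=suspect -> (suspect,v1)
Op 7: N2 marks N0=alive -> (alive,v1)
Op 8: N2 marks N0=suspect -> (suspect,v2)
Op 9: N1 marks N2=alive -> (alive,v1)
Op 10: gossip N0<->N1 -> N0.N0=(alive,v0) N0.N1=(alive,v0) N0.N2=(suspect,v1) | N1.N0=(alive,v0) N1.N1=(alive,v0) N1.N2=(alive,v1)
Op 11: N1 marks N0=dead -> (dead,v1)
Op 12: N0 marks N2=alive -> (alive,v2)

Answer: N0=alive,0 N1=alive,0 N2=alive,2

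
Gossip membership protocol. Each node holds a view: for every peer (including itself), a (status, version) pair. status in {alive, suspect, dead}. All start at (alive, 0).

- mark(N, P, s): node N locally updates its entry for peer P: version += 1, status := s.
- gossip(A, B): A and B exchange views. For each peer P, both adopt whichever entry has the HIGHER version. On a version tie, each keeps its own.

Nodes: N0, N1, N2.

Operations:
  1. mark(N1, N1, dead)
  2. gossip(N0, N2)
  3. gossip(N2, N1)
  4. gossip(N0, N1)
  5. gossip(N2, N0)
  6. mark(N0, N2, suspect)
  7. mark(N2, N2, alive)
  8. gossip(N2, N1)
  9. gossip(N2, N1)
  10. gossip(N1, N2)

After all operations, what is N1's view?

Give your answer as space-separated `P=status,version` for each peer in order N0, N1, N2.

Op 1: N1 marks N1=dead -> (dead,v1)
Op 2: gossip N0<->N2 -> N0.N0=(alive,v0) N0.N1=(alive,v0) N0.N2=(alive,v0) | N2.N0=(alive,v0) N2.N1=(alive,v0) N2.N2=(alive,v0)
Op 3: gossip N2<->N1 -> N2.N0=(alive,v0) N2.N1=(dead,v1) N2.N2=(alive,v0) | N1.N0=(alive,v0) N1.N1=(dead,v1) N1.N2=(alive,v0)
Op 4: gossip N0<->N1 -> N0.N0=(alive,v0) N0.N1=(dead,v1) N0.N2=(alive,v0) | N1.N0=(alive,v0) N1.N1=(dead,v1) N1.N2=(alive,v0)
Op 5: gossip N2<->N0 -> N2.N0=(alive,v0) N2.N1=(dead,v1) N2.N2=(alive,v0) | N0.N0=(alive,v0) N0.N1=(dead,v1) N0.N2=(alive,v0)
Op 6: N0 marks N2=suspect -> (suspect,v1)
Op 7: N2 marks N2=alive -> (alive,v1)
Op 8: gossip N2<->N1 -> N2.N0=(alive,v0) N2.N1=(dead,v1) N2.N2=(alive,v1) | N1.N0=(alive,v0) N1.N1=(dead,v1) N1.N2=(alive,v1)
Op 9: gossip N2<->N1 -> N2.N0=(alive,v0) N2.N1=(dead,v1) N2.N2=(alive,v1) | N1.N0=(alive,v0) N1.N1=(dead,v1) N1.N2=(alive,v1)
Op 10: gossip N1<->N2 -> N1.N0=(alive,v0) N1.N1=(dead,v1) N1.N2=(alive,v1) | N2.N0=(alive,v0) N2.N1=(dead,v1) N2.N2=(alive,v1)

Answer: N0=alive,0 N1=dead,1 N2=alive,1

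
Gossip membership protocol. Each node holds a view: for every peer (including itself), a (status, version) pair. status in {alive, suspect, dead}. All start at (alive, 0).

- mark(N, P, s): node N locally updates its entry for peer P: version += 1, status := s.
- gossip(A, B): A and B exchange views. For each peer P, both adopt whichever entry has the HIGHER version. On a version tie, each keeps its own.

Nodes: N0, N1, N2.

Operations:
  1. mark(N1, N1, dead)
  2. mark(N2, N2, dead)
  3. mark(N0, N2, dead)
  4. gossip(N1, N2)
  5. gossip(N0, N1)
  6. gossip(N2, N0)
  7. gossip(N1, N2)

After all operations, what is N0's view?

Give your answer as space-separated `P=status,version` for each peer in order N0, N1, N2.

Answer: N0=alive,0 N1=dead,1 N2=dead,1

Derivation:
Op 1: N1 marks N1=dead -> (dead,v1)
Op 2: N2 marks N2=dead -> (dead,v1)
Op 3: N0 marks N2=dead -> (dead,v1)
Op 4: gossip N1<->N2 -> N1.N0=(alive,v0) N1.N1=(dead,v1) N1.N2=(dead,v1) | N2.N0=(alive,v0) N2.N1=(dead,v1) N2.N2=(dead,v1)
Op 5: gossip N0<->N1 -> N0.N0=(alive,v0) N0.N1=(dead,v1) N0.N2=(dead,v1) | N1.N0=(alive,v0) N1.N1=(dead,v1) N1.N2=(dead,v1)
Op 6: gossip N2<->N0 -> N2.N0=(alive,v0) N2.N1=(dead,v1) N2.N2=(dead,v1) | N0.N0=(alive,v0) N0.N1=(dead,v1) N0.N2=(dead,v1)
Op 7: gossip N1<->N2 -> N1.N0=(alive,v0) N1.N1=(dead,v1) N1.N2=(dead,v1) | N2.N0=(alive,v0) N2.N1=(dead,v1) N2.N2=(dead,v1)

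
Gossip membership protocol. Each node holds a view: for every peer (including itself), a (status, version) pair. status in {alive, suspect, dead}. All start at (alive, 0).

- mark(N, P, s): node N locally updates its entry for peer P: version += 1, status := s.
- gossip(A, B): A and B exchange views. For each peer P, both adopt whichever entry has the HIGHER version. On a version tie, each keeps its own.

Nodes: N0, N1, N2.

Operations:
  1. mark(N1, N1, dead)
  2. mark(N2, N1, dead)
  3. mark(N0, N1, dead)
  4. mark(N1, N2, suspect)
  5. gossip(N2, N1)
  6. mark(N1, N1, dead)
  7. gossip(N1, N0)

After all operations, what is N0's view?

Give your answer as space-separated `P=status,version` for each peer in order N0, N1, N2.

Answer: N0=alive,0 N1=dead,2 N2=suspect,1

Derivation:
Op 1: N1 marks N1=dead -> (dead,v1)
Op 2: N2 marks N1=dead -> (dead,v1)
Op 3: N0 marks N1=dead -> (dead,v1)
Op 4: N1 marks N2=suspect -> (suspect,v1)
Op 5: gossip N2<->N1 -> N2.N0=(alive,v0) N2.N1=(dead,v1) N2.N2=(suspect,v1) | N1.N0=(alive,v0) N1.N1=(dead,v1) N1.N2=(suspect,v1)
Op 6: N1 marks N1=dead -> (dead,v2)
Op 7: gossip N1<->N0 -> N1.N0=(alive,v0) N1.N1=(dead,v2) N1.N2=(suspect,v1) | N0.N0=(alive,v0) N0.N1=(dead,v2) N0.N2=(suspect,v1)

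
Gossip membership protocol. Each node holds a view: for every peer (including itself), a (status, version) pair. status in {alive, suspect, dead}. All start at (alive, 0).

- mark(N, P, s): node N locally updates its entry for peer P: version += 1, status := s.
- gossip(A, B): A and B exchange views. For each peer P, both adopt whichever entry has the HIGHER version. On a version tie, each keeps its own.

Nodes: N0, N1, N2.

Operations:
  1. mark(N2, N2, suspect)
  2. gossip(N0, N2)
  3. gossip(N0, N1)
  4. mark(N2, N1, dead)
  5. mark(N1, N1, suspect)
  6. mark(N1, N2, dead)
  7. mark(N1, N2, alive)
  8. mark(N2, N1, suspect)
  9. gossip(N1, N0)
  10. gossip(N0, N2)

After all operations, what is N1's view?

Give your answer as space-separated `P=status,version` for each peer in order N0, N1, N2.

Op 1: N2 marks N2=suspect -> (suspect,v1)
Op 2: gossip N0<->N2 -> N0.N0=(alive,v0) N0.N1=(alive,v0) N0.N2=(suspect,v1) | N2.N0=(alive,v0) N2.N1=(alive,v0) N2.N2=(suspect,v1)
Op 3: gossip N0<->N1 -> N0.N0=(alive,v0) N0.N1=(alive,v0) N0.N2=(suspect,v1) | N1.N0=(alive,v0) N1.N1=(alive,v0) N1.N2=(suspect,v1)
Op 4: N2 marks N1=dead -> (dead,v1)
Op 5: N1 marks N1=suspect -> (suspect,v1)
Op 6: N1 marks N2=dead -> (dead,v2)
Op 7: N1 marks N2=alive -> (alive,v3)
Op 8: N2 marks N1=suspect -> (suspect,v2)
Op 9: gossip N1<->N0 -> N1.N0=(alive,v0) N1.N1=(suspect,v1) N1.N2=(alive,v3) | N0.N0=(alive,v0) N0.N1=(suspect,v1) N0.N2=(alive,v3)
Op 10: gossip N0<->N2 -> N0.N0=(alive,v0) N0.N1=(suspect,v2) N0.N2=(alive,v3) | N2.N0=(alive,v0) N2.N1=(suspect,v2) N2.N2=(alive,v3)

Answer: N0=alive,0 N1=suspect,1 N2=alive,3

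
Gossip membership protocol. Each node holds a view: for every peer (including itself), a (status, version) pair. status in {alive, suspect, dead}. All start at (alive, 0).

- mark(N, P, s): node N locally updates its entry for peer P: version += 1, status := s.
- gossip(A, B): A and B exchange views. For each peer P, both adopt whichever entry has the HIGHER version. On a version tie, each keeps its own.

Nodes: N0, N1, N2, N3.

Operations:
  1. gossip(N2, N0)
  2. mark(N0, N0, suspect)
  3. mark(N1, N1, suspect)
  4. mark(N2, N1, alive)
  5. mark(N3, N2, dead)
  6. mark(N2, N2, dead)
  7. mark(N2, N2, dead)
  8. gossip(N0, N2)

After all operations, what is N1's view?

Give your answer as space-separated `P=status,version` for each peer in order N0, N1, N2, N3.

Answer: N0=alive,0 N1=suspect,1 N2=alive,0 N3=alive,0

Derivation:
Op 1: gossip N2<->N0 -> N2.N0=(alive,v0) N2.N1=(alive,v0) N2.N2=(alive,v0) N2.N3=(alive,v0) | N0.N0=(alive,v0) N0.N1=(alive,v0) N0.N2=(alive,v0) N0.N3=(alive,v0)
Op 2: N0 marks N0=suspect -> (suspect,v1)
Op 3: N1 marks N1=suspect -> (suspect,v1)
Op 4: N2 marks N1=alive -> (alive,v1)
Op 5: N3 marks N2=dead -> (dead,v1)
Op 6: N2 marks N2=dead -> (dead,v1)
Op 7: N2 marks N2=dead -> (dead,v2)
Op 8: gossip N0<->N2 -> N0.N0=(suspect,v1) N0.N1=(alive,v1) N0.N2=(dead,v2) N0.N3=(alive,v0) | N2.N0=(suspect,v1) N2.N1=(alive,v1) N2.N2=(dead,v2) N2.N3=(alive,v0)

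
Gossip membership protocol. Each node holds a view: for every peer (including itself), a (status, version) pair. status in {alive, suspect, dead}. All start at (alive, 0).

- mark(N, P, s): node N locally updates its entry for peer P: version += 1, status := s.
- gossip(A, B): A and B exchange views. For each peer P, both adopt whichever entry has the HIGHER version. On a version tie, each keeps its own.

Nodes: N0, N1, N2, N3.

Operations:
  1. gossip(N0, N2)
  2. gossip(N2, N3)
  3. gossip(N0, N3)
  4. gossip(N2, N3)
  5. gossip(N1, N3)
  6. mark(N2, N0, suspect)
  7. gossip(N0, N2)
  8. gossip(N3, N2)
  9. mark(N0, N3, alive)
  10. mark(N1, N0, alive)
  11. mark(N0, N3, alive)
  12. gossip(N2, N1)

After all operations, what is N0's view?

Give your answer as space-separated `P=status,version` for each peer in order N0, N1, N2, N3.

Answer: N0=suspect,1 N1=alive,0 N2=alive,0 N3=alive,2

Derivation:
Op 1: gossip N0<->N2 -> N0.N0=(alive,v0) N0.N1=(alive,v0) N0.N2=(alive,v0) N0.N3=(alive,v0) | N2.N0=(alive,v0) N2.N1=(alive,v0) N2.N2=(alive,v0) N2.N3=(alive,v0)
Op 2: gossip N2<->N3 -> N2.N0=(alive,v0) N2.N1=(alive,v0) N2.N2=(alive,v0) N2.N3=(alive,v0) | N3.N0=(alive,v0) N3.N1=(alive,v0) N3.N2=(alive,v0) N3.N3=(alive,v0)
Op 3: gossip N0<->N3 -> N0.N0=(alive,v0) N0.N1=(alive,v0) N0.N2=(alive,v0) N0.N3=(alive,v0) | N3.N0=(alive,v0) N3.N1=(alive,v0) N3.N2=(alive,v0) N3.N3=(alive,v0)
Op 4: gossip N2<->N3 -> N2.N0=(alive,v0) N2.N1=(alive,v0) N2.N2=(alive,v0) N2.N3=(alive,v0) | N3.N0=(alive,v0) N3.N1=(alive,v0) N3.N2=(alive,v0) N3.N3=(alive,v0)
Op 5: gossip N1<->N3 -> N1.N0=(alive,v0) N1.N1=(alive,v0) N1.N2=(alive,v0) N1.N3=(alive,v0) | N3.N0=(alive,v0) N3.N1=(alive,v0) N3.N2=(alive,v0) N3.N3=(alive,v0)
Op 6: N2 marks N0=suspect -> (suspect,v1)
Op 7: gossip N0<->N2 -> N0.N0=(suspect,v1) N0.N1=(alive,v0) N0.N2=(alive,v0) N0.N3=(alive,v0) | N2.N0=(suspect,v1) N2.N1=(alive,v0) N2.N2=(alive,v0) N2.N3=(alive,v0)
Op 8: gossip N3<->N2 -> N3.N0=(suspect,v1) N3.N1=(alive,v0) N3.N2=(alive,v0) N3.N3=(alive,v0) | N2.N0=(suspect,v1) N2.N1=(alive,v0) N2.N2=(alive,v0) N2.N3=(alive,v0)
Op 9: N0 marks N3=alive -> (alive,v1)
Op 10: N1 marks N0=alive -> (alive,v1)
Op 11: N0 marks N3=alive -> (alive,v2)
Op 12: gossip N2<->N1 -> N2.N0=(suspect,v1) N2.N1=(alive,v0) N2.N2=(alive,v0) N2.N3=(alive,v0) | N1.N0=(alive,v1) N1.N1=(alive,v0) N1.N2=(alive,v0) N1.N3=(alive,v0)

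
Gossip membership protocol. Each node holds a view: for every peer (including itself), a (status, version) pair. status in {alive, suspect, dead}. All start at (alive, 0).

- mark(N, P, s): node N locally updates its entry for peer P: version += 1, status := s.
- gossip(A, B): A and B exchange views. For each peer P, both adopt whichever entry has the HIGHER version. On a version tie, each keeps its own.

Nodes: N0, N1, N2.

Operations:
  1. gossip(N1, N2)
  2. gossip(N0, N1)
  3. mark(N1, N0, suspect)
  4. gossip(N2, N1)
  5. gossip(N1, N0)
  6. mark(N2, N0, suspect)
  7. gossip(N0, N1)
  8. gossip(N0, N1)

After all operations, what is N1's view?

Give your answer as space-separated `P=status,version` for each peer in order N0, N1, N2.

Op 1: gossip N1<->N2 -> N1.N0=(alive,v0) N1.N1=(alive,v0) N1.N2=(alive,v0) | N2.N0=(alive,v0) N2.N1=(alive,v0) N2.N2=(alive,v0)
Op 2: gossip N0<->N1 -> N0.N0=(alive,v0) N0.N1=(alive,v0) N0.N2=(alive,v0) | N1.N0=(alive,v0) N1.N1=(alive,v0) N1.N2=(alive,v0)
Op 3: N1 marks N0=suspect -> (suspect,v1)
Op 4: gossip N2<->N1 -> N2.N0=(suspect,v1) N2.N1=(alive,v0) N2.N2=(alive,v0) | N1.N0=(suspect,v1) N1.N1=(alive,v0) N1.N2=(alive,v0)
Op 5: gossip N1<->N0 -> N1.N0=(suspect,v1) N1.N1=(alive,v0) N1.N2=(alive,v0) | N0.N0=(suspect,v1) N0.N1=(alive,v0) N0.N2=(alive,v0)
Op 6: N2 marks N0=suspect -> (suspect,v2)
Op 7: gossip N0<->N1 -> N0.N0=(suspect,v1) N0.N1=(alive,v0) N0.N2=(alive,v0) | N1.N0=(suspect,v1) N1.N1=(alive,v0) N1.N2=(alive,v0)
Op 8: gossip N0<->N1 -> N0.N0=(suspect,v1) N0.N1=(alive,v0) N0.N2=(alive,v0) | N1.N0=(suspect,v1) N1.N1=(alive,v0) N1.N2=(alive,v0)

Answer: N0=suspect,1 N1=alive,0 N2=alive,0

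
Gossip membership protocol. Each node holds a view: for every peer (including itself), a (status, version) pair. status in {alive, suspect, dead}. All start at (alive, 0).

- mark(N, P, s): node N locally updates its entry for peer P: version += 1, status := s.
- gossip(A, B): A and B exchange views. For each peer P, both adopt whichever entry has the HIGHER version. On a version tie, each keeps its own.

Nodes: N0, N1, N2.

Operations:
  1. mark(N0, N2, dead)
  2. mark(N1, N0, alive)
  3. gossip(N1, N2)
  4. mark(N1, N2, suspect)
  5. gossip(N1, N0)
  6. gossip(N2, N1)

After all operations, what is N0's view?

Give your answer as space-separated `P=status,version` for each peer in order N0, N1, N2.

Op 1: N0 marks N2=dead -> (dead,v1)
Op 2: N1 marks N0=alive -> (alive,v1)
Op 3: gossip N1<->N2 -> N1.N0=(alive,v1) N1.N1=(alive,v0) N1.N2=(alive,v0) | N2.N0=(alive,v1) N2.N1=(alive,v0) N2.N2=(alive,v0)
Op 4: N1 marks N2=suspect -> (suspect,v1)
Op 5: gossip N1<->N0 -> N1.N0=(alive,v1) N1.N1=(alive,v0) N1.N2=(suspect,v1) | N0.N0=(alive,v1) N0.N1=(alive,v0) N0.N2=(dead,v1)
Op 6: gossip N2<->N1 -> N2.N0=(alive,v1) N2.N1=(alive,v0) N2.N2=(suspect,v1) | N1.N0=(alive,v1) N1.N1=(alive,v0) N1.N2=(suspect,v1)

Answer: N0=alive,1 N1=alive,0 N2=dead,1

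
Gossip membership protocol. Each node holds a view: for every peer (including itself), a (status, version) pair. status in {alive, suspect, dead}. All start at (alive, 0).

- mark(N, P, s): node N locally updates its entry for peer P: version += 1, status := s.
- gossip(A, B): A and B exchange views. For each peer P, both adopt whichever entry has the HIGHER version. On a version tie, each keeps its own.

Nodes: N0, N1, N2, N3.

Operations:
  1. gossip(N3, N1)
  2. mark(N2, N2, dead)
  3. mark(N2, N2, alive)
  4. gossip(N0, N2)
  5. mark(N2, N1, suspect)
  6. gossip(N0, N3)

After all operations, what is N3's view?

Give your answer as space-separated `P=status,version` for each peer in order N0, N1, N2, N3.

Answer: N0=alive,0 N1=alive,0 N2=alive,2 N3=alive,0

Derivation:
Op 1: gossip N3<->N1 -> N3.N0=(alive,v0) N3.N1=(alive,v0) N3.N2=(alive,v0) N3.N3=(alive,v0) | N1.N0=(alive,v0) N1.N1=(alive,v0) N1.N2=(alive,v0) N1.N3=(alive,v0)
Op 2: N2 marks N2=dead -> (dead,v1)
Op 3: N2 marks N2=alive -> (alive,v2)
Op 4: gossip N0<->N2 -> N0.N0=(alive,v0) N0.N1=(alive,v0) N0.N2=(alive,v2) N0.N3=(alive,v0) | N2.N0=(alive,v0) N2.N1=(alive,v0) N2.N2=(alive,v2) N2.N3=(alive,v0)
Op 5: N2 marks N1=suspect -> (suspect,v1)
Op 6: gossip N0<->N3 -> N0.N0=(alive,v0) N0.N1=(alive,v0) N0.N2=(alive,v2) N0.N3=(alive,v0) | N3.N0=(alive,v0) N3.N1=(alive,v0) N3.N2=(alive,v2) N3.N3=(alive,v0)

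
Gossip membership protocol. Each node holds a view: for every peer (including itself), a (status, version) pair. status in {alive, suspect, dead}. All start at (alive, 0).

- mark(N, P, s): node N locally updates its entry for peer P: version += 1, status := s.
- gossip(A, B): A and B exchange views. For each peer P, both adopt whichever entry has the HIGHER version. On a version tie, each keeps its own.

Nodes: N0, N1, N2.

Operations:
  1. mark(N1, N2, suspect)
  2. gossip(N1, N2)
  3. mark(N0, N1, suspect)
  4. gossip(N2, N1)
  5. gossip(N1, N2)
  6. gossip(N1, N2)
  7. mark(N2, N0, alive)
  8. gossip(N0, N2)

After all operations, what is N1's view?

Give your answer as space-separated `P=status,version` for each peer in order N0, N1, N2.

Op 1: N1 marks N2=suspect -> (suspect,v1)
Op 2: gossip N1<->N2 -> N1.N0=(alive,v0) N1.N1=(alive,v0) N1.N2=(suspect,v1) | N2.N0=(alive,v0) N2.N1=(alive,v0) N2.N2=(suspect,v1)
Op 3: N0 marks N1=suspect -> (suspect,v1)
Op 4: gossip N2<->N1 -> N2.N0=(alive,v0) N2.N1=(alive,v0) N2.N2=(suspect,v1) | N1.N0=(alive,v0) N1.N1=(alive,v0) N1.N2=(suspect,v1)
Op 5: gossip N1<->N2 -> N1.N0=(alive,v0) N1.N1=(alive,v0) N1.N2=(suspect,v1) | N2.N0=(alive,v0) N2.N1=(alive,v0) N2.N2=(suspect,v1)
Op 6: gossip N1<->N2 -> N1.N0=(alive,v0) N1.N1=(alive,v0) N1.N2=(suspect,v1) | N2.N0=(alive,v0) N2.N1=(alive,v0) N2.N2=(suspect,v1)
Op 7: N2 marks N0=alive -> (alive,v1)
Op 8: gossip N0<->N2 -> N0.N0=(alive,v1) N0.N1=(suspect,v1) N0.N2=(suspect,v1) | N2.N0=(alive,v1) N2.N1=(suspect,v1) N2.N2=(suspect,v1)

Answer: N0=alive,0 N1=alive,0 N2=suspect,1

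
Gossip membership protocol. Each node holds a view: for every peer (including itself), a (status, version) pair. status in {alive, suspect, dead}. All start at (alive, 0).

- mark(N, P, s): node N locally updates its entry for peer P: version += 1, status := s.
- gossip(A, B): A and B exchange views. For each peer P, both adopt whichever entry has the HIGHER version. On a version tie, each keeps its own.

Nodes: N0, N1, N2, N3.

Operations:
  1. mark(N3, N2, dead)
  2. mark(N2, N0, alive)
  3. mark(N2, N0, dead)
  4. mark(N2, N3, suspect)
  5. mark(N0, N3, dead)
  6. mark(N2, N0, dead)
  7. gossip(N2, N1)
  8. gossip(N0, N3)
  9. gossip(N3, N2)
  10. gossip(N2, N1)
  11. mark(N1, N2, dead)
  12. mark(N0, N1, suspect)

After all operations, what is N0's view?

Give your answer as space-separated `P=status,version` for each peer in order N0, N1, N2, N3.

Answer: N0=alive,0 N1=suspect,1 N2=dead,1 N3=dead,1

Derivation:
Op 1: N3 marks N2=dead -> (dead,v1)
Op 2: N2 marks N0=alive -> (alive,v1)
Op 3: N2 marks N0=dead -> (dead,v2)
Op 4: N2 marks N3=suspect -> (suspect,v1)
Op 5: N0 marks N3=dead -> (dead,v1)
Op 6: N2 marks N0=dead -> (dead,v3)
Op 7: gossip N2<->N1 -> N2.N0=(dead,v3) N2.N1=(alive,v0) N2.N2=(alive,v0) N2.N3=(suspect,v1) | N1.N0=(dead,v3) N1.N1=(alive,v0) N1.N2=(alive,v0) N1.N3=(suspect,v1)
Op 8: gossip N0<->N3 -> N0.N0=(alive,v0) N0.N1=(alive,v0) N0.N2=(dead,v1) N0.N3=(dead,v1) | N3.N0=(alive,v0) N3.N1=(alive,v0) N3.N2=(dead,v1) N3.N3=(dead,v1)
Op 9: gossip N3<->N2 -> N3.N0=(dead,v3) N3.N1=(alive,v0) N3.N2=(dead,v1) N3.N3=(dead,v1) | N2.N0=(dead,v3) N2.N1=(alive,v0) N2.N2=(dead,v1) N2.N3=(suspect,v1)
Op 10: gossip N2<->N1 -> N2.N0=(dead,v3) N2.N1=(alive,v0) N2.N2=(dead,v1) N2.N3=(suspect,v1) | N1.N0=(dead,v3) N1.N1=(alive,v0) N1.N2=(dead,v1) N1.N3=(suspect,v1)
Op 11: N1 marks N2=dead -> (dead,v2)
Op 12: N0 marks N1=suspect -> (suspect,v1)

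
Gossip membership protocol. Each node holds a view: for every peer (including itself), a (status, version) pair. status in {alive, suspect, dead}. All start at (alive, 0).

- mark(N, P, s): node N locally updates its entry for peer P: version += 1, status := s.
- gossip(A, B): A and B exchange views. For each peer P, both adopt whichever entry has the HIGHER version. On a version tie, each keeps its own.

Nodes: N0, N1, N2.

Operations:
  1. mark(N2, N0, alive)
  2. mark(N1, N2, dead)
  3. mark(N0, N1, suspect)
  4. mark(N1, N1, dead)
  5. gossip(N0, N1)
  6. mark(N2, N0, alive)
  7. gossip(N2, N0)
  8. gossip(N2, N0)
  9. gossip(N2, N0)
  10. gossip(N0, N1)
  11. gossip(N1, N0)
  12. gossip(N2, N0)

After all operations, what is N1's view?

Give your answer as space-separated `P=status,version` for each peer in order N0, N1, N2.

Op 1: N2 marks N0=alive -> (alive,v1)
Op 2: N1 marks N2=dead -> (dead,v1)
Op 3: N0 marks N1=suspect -> (suspect,v1)
Op 4: N1 marks N1=dead -> (dead,v1)
Op 5: gossip N0<->N1 -> N0.N0=(alive,v0) N0.N1=(suspect,v1) N0.N2=(dead,v1) | N1.N0=(alive,v0) N1.N1=(dead,v1) N1.N2=(dead,v1)
Op 6: N2 marks N0=alive -> (alive,v2)
Op 7: gossip N2<->N0 -> N2.N0=(alive,v2) N2.N1=(suspect,v1) N2.N2=(dead,v1) | N0.N0=(alive,v2) N0.N1=(suspect,v1) N0.N2=(dead,v1)
Op 8: gossip N2<->N0 -> N2.N0=(alive,v2) N2.N1=(suspect,v1) N2.N2=(dead,v1) | N0.N0=(alive,v2) N0.N1=(suspect,v1) N0.N2=(dead,v1)
Op 9: gossip N2<->N0 -> N2.N0=(alive,v2) N2.N1=(suspect,v1) N2.N2=(dead,v1) | N0.N0=(alive,v2) N0.N1=(suspect,v1) N0.N2=(dead,v1)
Op 10: gossip N0<->N1 -> N0.N0=(alive,v2) N0.N1=(suspect,v1) N0.N2=(dead,v1) | N1.N0=(alive,v2) N1.N1=(dead,v1) N1.N2=(dead,v1)
Op 11: gossip N1<->N0 -> N1.N0=(alive,v2) N1.N1=(dead,v1) N1.N2=(dead,v1) | N0.N0=(alive,v2) N0.N1=(suspect,v1) N0.N2=(dead,v1)
Op 12: gossip N2<->N0 -> N2.N0=(alive,v2) N2.N1=(suspect,v1) N2.N2=(dead,v1) | N0.N0=(alive,v2) N0.N1=(suspect,v1) N0.N2=(dead,v1)

Answer: N0=alive,2 N1=dead,1 N2=dead,1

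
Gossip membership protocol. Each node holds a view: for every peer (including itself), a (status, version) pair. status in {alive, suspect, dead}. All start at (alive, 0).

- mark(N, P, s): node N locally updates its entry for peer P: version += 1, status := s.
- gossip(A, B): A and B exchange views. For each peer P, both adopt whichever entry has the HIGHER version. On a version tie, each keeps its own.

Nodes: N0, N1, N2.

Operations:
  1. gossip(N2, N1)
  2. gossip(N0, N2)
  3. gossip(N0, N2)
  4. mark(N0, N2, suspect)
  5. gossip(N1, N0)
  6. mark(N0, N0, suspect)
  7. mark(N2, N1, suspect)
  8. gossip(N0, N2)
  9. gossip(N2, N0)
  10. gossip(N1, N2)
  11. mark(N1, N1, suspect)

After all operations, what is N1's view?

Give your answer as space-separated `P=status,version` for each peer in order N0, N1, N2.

Answer: N0=suspect,1 N1=suspect,2 N2=suspect,1

Derivation:
Op 1: gossip N2<->N1 -> N2.N0=(alive,v0) N2.N1=(alive,v0) N2.N2=(alive,v0) | N1.N0=(alive,v0) N1.N1=(alive,v0) N1.N2=(alive,v0)
Op 2: gossip N0<->N2 -> N0.N0=(alive,v0) N0.N1=(alive,v0) N0.N2=(alive,v0) | N2.N0=(alive,v0) N2.N1=(alive,v0) N2.N2=(alive,v0)
Op 3: gossip N0<->N2 -> N0.N0=(alive,v0) N0.N1=(alive,v0) N0.N2=(alive,v0) | N2.N0=(alive,v0) N2.N1=(alive,v0) N2.N2=(alive,v0)
Op 4: N0 marks N2=suspect -> (suspect,v1)
Op 5: gossip N1<->N0 -> N1.N0=(alive,v0) N1.N1=(alive,v0) N1.N2=(suspect,v1) | N0.N0=(alive,v0) N0.N1=(alive,v0) N0.N2=(suspect,v1)
Op 6: N0 marks N0=suspect -> (suspect,v1)
Op 7: N2 marks N1=suspect -> (suspect,v1)
Op 8: gossip N0<->N2 -> N0.N0=(suspect,v1) N0.N1=(suspect,v1) N0.N2=(suspect,v1) | N2.N0=(suspect,v1) N2.N1=(suspect,v1) N2.N2=(suspect,v1)
Op 9: gossip N2<->N0 -> N2.N0=(suspect,v1) N2.N1=(suspect,v1) N2.N2=(suspect,v1) | N0.N0=(suspect,v1) N0.N1=(suspect,v1) N0.N2=(suspect,v1)
Op 10: gossip N1<->N2 -> N1.N0=(suspect,v1) N1.N1=(suspect,v1) N1.N2=(suspect,v1) | N2.N0=(suspect,v1) N2.N1=(suspect,v1) N2.N2=(suspect,v1)
Op 11: N1 marks N1=suspect -> (suspect,v2)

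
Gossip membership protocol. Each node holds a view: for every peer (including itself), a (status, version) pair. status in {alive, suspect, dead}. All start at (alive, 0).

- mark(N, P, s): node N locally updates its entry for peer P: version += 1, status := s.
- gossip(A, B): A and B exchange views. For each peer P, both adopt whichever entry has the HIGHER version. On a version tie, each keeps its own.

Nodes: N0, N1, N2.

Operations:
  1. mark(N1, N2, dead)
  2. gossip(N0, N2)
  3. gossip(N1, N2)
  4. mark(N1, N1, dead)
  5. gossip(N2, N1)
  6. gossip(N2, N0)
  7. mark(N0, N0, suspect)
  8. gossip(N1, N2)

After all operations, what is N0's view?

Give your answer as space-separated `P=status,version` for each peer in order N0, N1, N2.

Op 1: N1 marks N2=dead -> (dead,v1)
Op 2: gossip N0<->N2 -> N0.N0=(alive,v0) N0.N1=(alive,v0) N0.N2=(alive,v0) | N2.N0=(alive,v0) N2.N1=(alive,v0) N2.N2=(alive,v0)
Op 3: gossip N1<->N2 -> N1.N0=(alive,v0) N1.N1=(alive,v0) N1.N2=(dead,v1) | N2.N0=(alive,v0) N2.N1=(alive,v0) N2.N2=(dead,v1)
Op 4: N1 marks N1=dead -> (dead,v1)
Op 5: gossip N2<->N1 -> N2.N0=(alive,v0) N2.N1=(dead,v1) N2.N2=(dead,v1) | N1.N0=(alive,v0) N1.N1=(dead,v1) N1.N2=(dead,v1)
Op 6: gossip N2<->N0 -> N2.N0=(alive,v0) N2.N1=(dead,v1) N2.N2=(dead,v1) | N0.N0=(alive,v0) N0.N1=(dead,v1) N0.N2=(dead,v1)
Op 7: N0 marks N0=suspect -> (suspect,v1)
Op 8: gossip N1<->N2 -> N1.N0=(alive,v0) N1.N1=(dead,v1) N1.N2=(dead,v1) | N2.N0=(alive,v0) N2.N1=(dead,v1) N2.N2=(dead,v1)

Answer: N0=suspect,1 N1=dead,1 N2=dead,1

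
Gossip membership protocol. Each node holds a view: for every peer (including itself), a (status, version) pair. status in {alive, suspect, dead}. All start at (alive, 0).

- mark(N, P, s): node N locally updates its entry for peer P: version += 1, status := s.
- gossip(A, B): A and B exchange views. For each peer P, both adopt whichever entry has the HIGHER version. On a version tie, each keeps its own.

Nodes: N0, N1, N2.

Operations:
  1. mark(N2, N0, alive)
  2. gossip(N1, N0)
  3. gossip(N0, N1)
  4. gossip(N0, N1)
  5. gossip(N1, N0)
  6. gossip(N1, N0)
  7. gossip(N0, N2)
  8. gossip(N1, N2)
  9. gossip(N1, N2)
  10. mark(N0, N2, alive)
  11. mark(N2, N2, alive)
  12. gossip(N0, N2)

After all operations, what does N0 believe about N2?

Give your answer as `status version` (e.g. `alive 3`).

Op 1: N2 marks N0=alive -> (alive,v1)
Op 2: gossip N1<->N0 -> N1.N0=(alive,v0) N1.N1=(alive,v0) N1.N2=(alive,v0) | N0.N0=(alive,v0) N0.N1=(alive,v0) N0.N2=(alive,v0)
Op 3: gossip N0<->N1 -> N0.N0=(alive,v0) N0.N1=(alive,v0) N0.N2=(alive,v0) | N1.N0=(alive,v0) N1.N1=(alive,v0) N1.N2=(alive,v0)
Op 4: gossip N0<->N1 -> N0.N0=(alive,v0) N0.N1=(alive,v0) N0.N2=(alive,v0) | N1.N0=(alive,v0) N1.N1=(alive,v0) N1.N2=(alive,v0)
Op 5: gossip N1<->N0 -> N1.N0=(alive,v0) N1.N1=(alive,v0) N1.N2=(alive,v0) | N0.N0=(alive,v0) N0.N1=(alive,v0) N0.N2=(alive,v0)
Op 6: gossip N1<->N0 -> N1.N0=(alive,v0) N1.N1=(alive,v0) N1.N2=(alive,v0) | N0.N0=(alive,v0) N0.N1=(alive,v0) N0.N2=(alive,v0)
Op 7: gossip N0<->N2 -> N0.N0=(alive,v1) N0.N1=(alive,v0) N0.N2=(alive,v0) | N2.N0=(alive,v1) N2.N1=(alive,v0) N2.N2=(alive,v0)
Op 8: gossip N1<->N2 -> N1.N0=(alive,v1) N1.N1=(alive,v0) N1.N2=(alive,v0) | N2.N0=(alive,v1) N2.N1=(alive,v0) N2.N2=(alive,v0)
Op 9: gossip N1<->N2 -> N1.N0=(alive,v1) N1.N1=(alive,v0) N1.N2=(alive,v0) | N2.N0=(alive,v1) N2.N1=(alive,v0) N2.N2=(alive,v0)
Op 10: N0 marks N2=alive -> (alive,v1)
Op 11: N2 marks N2=alive -> (alive,v1)
Op 12: gossip N0<->N2 -> N0.N0=(alive,v1) N0.N1=(alive,v0) N0.N2=(alive,v1) | N2.N0=(alive,v1) N2.N1=(alive,v0) N2.N2=(alive,v1)

Answer: alive 1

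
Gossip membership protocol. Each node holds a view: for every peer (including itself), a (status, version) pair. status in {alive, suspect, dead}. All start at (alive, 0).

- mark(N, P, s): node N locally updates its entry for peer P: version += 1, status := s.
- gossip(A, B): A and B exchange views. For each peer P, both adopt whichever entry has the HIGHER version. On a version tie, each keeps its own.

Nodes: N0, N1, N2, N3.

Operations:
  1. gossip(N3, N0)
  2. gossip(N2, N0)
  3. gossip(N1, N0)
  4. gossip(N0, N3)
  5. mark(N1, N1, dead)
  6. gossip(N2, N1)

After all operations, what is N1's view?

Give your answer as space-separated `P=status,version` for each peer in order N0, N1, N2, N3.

Answer: N0=alive,0 N1=dead,1 N2=alive,0 N3=alive,0

Derivation:
Op 1: gossip N3<->N0 -> N3.N0=(alive,v0) N3.N1=(alive,v0) N3.N2=(alive,v0) N3.N3=(alive,v0) | N0.N0=(alive,v0) N0.N1=(alive,v0) N0.N2=(alive,v0) N0.N3=(alive,v0)
Op 2: gossip N2<->N0 -> N2.N0=(alive,v0) N2.N1=(alive,v0) N2.N2=(alive,v0) N2.N3=(alive,v0) | N0.N0=(alive,v0) N0.N1=(alive,v0) N0.N2=(alive,v0) N0.N3=(alive,v0)
Op 3: gossip N1<->N0 -> N1.N0=(alive,v0) N1.N1=(alive,v0) N1.N2=(alive,v0) N1.N3=(alive,v0) | N0.N0=(alive,v0) N0.N1=(alive,v0) N0.N2=(alive,v0) N0.N3=(alive,v0)
Op 4: gossip N0<->N3 -> N0.N0=(alive,v0) N0.N1=(alive,v0) N0.N2=(alive,v0) N0.N3=(alive,v0) | N3.N0=(alive,v0) N3.N1=(alive,v0) N3.N2=(alive,v0) N3.N3=(alive,v0)
Op 5: N1 marks N1=dead -> (dead,v1)
Op 6: gossip N2<->N1 -> N2.N0=(alive,v0) N2.N1=(dead,v1) N2.N2=(alive,v0) N2.N3=(alive,v0) | N1.N0=(alive,v0) N1.N1=(dead,v1) N1.N2=(alive,v0) N1.N3=(alive,v0)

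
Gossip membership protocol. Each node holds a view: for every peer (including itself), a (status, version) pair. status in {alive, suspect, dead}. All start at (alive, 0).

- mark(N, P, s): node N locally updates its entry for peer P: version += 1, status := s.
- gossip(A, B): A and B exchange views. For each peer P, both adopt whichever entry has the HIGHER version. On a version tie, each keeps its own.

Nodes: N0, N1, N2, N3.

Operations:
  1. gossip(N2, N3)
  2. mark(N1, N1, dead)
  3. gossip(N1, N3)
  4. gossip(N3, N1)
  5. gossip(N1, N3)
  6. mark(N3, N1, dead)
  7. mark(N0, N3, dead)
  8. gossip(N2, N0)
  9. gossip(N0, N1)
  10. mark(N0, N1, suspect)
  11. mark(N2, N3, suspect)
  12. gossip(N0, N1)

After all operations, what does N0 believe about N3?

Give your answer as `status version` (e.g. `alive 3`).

Op 1: gossip N2<->N3 -> N2.N0=(alive,v0) N2.N1=(alive,v0) N2.N2=(alive,v0) N2.N3=(alive,v0) | N3.N0=(alive,v0) N3.N1=(alive,v0) N3.N2=(alive,v0) N3.N3=(alive,v0)
Op 2: N1 marks N1=dead -> (dead,v1)
Op 3: gossip N1<->N3 -> N1.N0=(alive,v0) N1.N1=(dead,v1) N1.N2=(alive,v0) N1.N3=(alive,v0) | N3.N0=(alive,v0) N3.N1=(dead,v1) N3.N2=(alive,v0) N3.N3=(alive,v0)
Op 4: gossip N3<->N1 -> N3.N0=(alive,v0) N3.N1=(dead,v1) N3.N2=(alive,v0) N3.N3=(alive,v0) | N1.N0=(alive,v0) N1.N1=(dead,v1) N1.N2=(alive,v0) N1.N3=(alive,v0)
Op 5: gossip N1<->N3 -> N1.N0=(alive,v0) N1.N1=(dead,v1) N1.N2=(alive,v0) N1.N3=(alive,v0) | N3.N0=(alive,v0) N3.N1=(dead,v1) N3.N2=(alive,v0) N3.N3=(alive,v0)
Op 6: N3 marks N1=dead -> (dead,v2)
Op 7: N0 marks N3=dead -> (dead,v1)
Op 8: gossip N2<->N0 -> N2.N0=(alive,v0) N2.N1=(alive,v0) N2.N2=(alive,v0) N2.N3=(dead,v1) | N0.N0=(alive,v0) N0.N1=(alive,v0) N0.N2=(alive,v0) N0.N3=(dead,v1)
Op 9: gossip N0<->N1 -> N0.N0=(alive,v0) N0.N1=(dead,v1) N0.N2=(alive,v0) N0.N3=(dead,v1) | N1.N0=(alive,v0) N1.N1=(dead,v1) N1.N2=(alive,v0) N1.N3=(dead,v1)
Op 10: N0 marks N1=suspect -> (suspect,v2)
Op 11: N2 marks N3=suspect -> (suspect,v2)
Op 12: gossip N0<->N1 -> N0.N0=(alive,v0) N0.N1=(suspect,v2) N0.N2=(alive,v0) N0.N3=(dead,v1) | N1.N0=(alive,v0) N1.N1=(suspect,v2) N1.N2=(alive,v0) N1.N3=(dead,v1)

Answer: dead 1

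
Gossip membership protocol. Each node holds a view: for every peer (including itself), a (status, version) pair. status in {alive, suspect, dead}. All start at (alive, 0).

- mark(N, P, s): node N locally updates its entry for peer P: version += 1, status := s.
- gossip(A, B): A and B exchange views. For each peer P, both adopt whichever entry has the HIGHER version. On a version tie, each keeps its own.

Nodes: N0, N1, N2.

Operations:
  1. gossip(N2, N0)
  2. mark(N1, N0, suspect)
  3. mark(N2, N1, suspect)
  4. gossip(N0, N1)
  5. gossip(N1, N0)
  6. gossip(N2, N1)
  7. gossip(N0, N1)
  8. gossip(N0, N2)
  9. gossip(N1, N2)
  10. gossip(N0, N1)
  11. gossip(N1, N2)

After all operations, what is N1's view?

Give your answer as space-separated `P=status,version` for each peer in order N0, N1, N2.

Op 1: gossip N2<->N0 -> N2.N0=(alive,v0) N2.N1=(alive,v0) N2.N2=(alive,v0) | N0.N0=(alive,v0) N0.N1=(alive,v0) N0.N2=(alive,v0)
Op 2: N1 marks N0=suspect -> (suspect,v1)
Op 3: N2 marks N1=suspect -> (suspect,v1)
Op 4: gossip N0<->N1 -> N0.N0=(suspect,v1) N0.N1=(alive,v0) N0.N2=(alive,v0) | N1.N0=(suspect,v1) N1.N1=(alive,v0) N1.N2=(alive,v0)
Op 5: gossip N1<->N0 -> N1.N0=(suspect,v1) N1.N1=(alive,v0) N1.N2=(alive,v0) | N0.N0=(suspect,v1) N0.N1=(alive,v0) N0.N2=(alive,v0)
Op 6: gossip N2<->N1 -> N2.N0=(suspect,v1) N2.N1=(suspect,v1) N2.N2=(alive,v0) | N1.N0=(suspect,v1) N1.N1=(suspect,v1) N1.N2=(alive,v0)
Op 7: gossip N0<->N1 -> N0.N0=(suspect,v1) N0.N1=(suspect,v1) N0.N2=(alive,v0) | N1.N0=(suspect,v1) N1.N1=(suspect,v1) N1.N2=(alive,v0)
Op 8: gossip N0<->N2 -> N0.N0=(suspect,v1) N0.N1=(suspect,v1) N0.N2=(alive,v0) | N2.N0=(suspect,v1) N2.N1=(suspect,v1) N2.N2=(alive,v0)
Op 9: gossip N1<->N2 -> N1.N0=(suspect,v1) N1.N1=(suspect,v1) N1.N2=(alive,v0) | N2.N0=(suspect,v1) N2.N1=(suspect,v1) N2.N2=(alive,v0)
Op 10: gossip N0<->N1 -> N0.N0=(suspect,v1) N0.N1=(suspect,v1) N0.N2=(alive,v0) | N1.N0=(suspect,v1) N1.N1=(suspect,v1) N1.N2=(alive,v0)
Op 11: gossip N1<->N2 -> N1.N0=(suspect,v1) N1.N1=(suspect,v1) N1.N2=(alive,v0) | N2.N0=(suspect,v1) N2.N1=(suspect,v1) N2.N2=(alive,v0)

Answer: N0=suspect,1 N1=suspect,1 N2=alive,0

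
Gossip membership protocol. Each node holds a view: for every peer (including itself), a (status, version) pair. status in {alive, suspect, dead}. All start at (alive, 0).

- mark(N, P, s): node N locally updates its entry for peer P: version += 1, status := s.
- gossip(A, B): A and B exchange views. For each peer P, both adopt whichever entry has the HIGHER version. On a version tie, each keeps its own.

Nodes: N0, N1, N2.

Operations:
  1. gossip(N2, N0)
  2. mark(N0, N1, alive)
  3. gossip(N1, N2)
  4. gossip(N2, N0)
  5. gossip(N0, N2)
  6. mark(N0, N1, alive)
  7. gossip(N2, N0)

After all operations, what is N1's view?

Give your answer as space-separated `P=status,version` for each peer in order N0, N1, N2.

Answer: N0=alive,0 N1=alive,0 N2=alive,0

Derivation:
Op 1: gossip N2<->N0 -> N2.N0=(alive,v0) N2.N1=(alive,v0) N2.N2=(alive,v0) | N0.N0=(alive,v0) N0.N1=(alive,v0) N0.N2=(alive,v0)
Op 2: N0 marks N1=alive -> (alive,v1)
Op 3: gossip N1<->N2 -> N1.N0=(alive,v0) N1.N1=(alive,v0) N1.N2=(alive,v0) | N2.N0=(alive,v0) N2.N1=(alive,v0) N2.N2=(alive,v0)
Op 4: gossip N2<->N0 -> N2.N0=(alive,v0) N2.N1=(alive,v1) N2.N2=(alive,v0) | N0.N0=(alive,v0) N0.N1=(alive,v1) N0.N2=(alive,v0)
Op 5: gossip N0<->N2 -> N0.N0=(alive,v0) N0.N1=(alive,v1) N0.N2=(alive,v0) | N2.N0=(alive,v0) N2.N1=(alive,v1) N2.N2=(alive,v0)
Op 6: N0 marks N1=alive -> (alive,v2)
Op 7: gossip N2<->N0 -> N2.N0=(alive,v0) N2.N1=(alive,v2) N2.N2=(alive,v0) | N0.N0=(alive,v0) N0.N1=(alive,v2) N0.N2=(alive,v0)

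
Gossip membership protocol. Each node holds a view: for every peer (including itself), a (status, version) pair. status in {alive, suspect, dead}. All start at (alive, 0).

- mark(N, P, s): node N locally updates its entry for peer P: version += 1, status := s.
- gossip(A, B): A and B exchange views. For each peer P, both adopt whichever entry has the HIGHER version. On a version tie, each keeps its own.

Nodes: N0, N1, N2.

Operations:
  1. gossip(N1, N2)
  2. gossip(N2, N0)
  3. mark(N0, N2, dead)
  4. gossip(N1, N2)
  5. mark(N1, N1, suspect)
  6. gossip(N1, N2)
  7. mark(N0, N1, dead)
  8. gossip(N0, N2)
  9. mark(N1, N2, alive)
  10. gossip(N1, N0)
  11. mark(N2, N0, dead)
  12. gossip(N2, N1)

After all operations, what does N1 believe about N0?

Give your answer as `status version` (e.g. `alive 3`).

Answer: dead 1

Derivation:
Op 1: gossip N1<->N2 -> N1.N0=(alive,v0) N1.N1=(alive,v0) N1.N2=(alive,v0) | N2.N0=(alive,v0) N2.N1=(alive,v0) N2.N2=(alive,v0)
Op 2: gossip N2<->N0 -> N2.N0=(alive,v0) N2.N1=(alive,v0) N2.N2=(alive,v0) | N0.N0=(alive,v0) N0.N1=(alive,v0) N0.N2=(alive,v0)
Op 3: N0 marks N2=dead -> (dead,v1)
Op 4: gossip N1<->N2 -> N1.N0=(alive,v0) N1.N1=(alive,v0) N1.N2=(alive,v0) | N2.N0=(alive,v0) N2.N1=(alive,v0) N2.N2=(alive,v0)
Op 5: N1 marks N1=suspect -> (suspect,v1)
Op 6: gossip N1<->N2 -> N1.N0=(alive,v0) N1.N1=(suspect,v1) N1.N2=(alive,v0) | N2.N0=(alive,v0) N2.N1=(suspect,v1) N2.N2=(alive,v0)
Op 7: N0 marks N1=dead -> (dead,v1)
Op 8: gossip N0<->N2 -> N0.N0=(alive,v0) N0.N1=(dead,v1) N0.N2=(dead,v1) | N2.N0=(alive,v0) N2.N1=(suspect,v1) N2.N2=(dead,v1)
Op 9: N1 marks N2=alive -> (alive,v1)
Op 10: gossip N1<->N0 -> N1.N0=(alive,v0) N1.N1=(suspect,v1) N1.N2=(alive,v1) | N0.N0=(alive,v0) N0.N1=(dead,v1) N0.N2=(dead,v1)
Op 11: N2 marks N0=dead -> (dead,v1)
Op 12: gossip N2<->N1 -> N2.N0=(dead,v1) N2.N1=(suspect,v1) N2.N2=(dead,v1) | N1.N0=(dead,v1) N1.N1=(suspect,v1) N1.N2=(alive,v1)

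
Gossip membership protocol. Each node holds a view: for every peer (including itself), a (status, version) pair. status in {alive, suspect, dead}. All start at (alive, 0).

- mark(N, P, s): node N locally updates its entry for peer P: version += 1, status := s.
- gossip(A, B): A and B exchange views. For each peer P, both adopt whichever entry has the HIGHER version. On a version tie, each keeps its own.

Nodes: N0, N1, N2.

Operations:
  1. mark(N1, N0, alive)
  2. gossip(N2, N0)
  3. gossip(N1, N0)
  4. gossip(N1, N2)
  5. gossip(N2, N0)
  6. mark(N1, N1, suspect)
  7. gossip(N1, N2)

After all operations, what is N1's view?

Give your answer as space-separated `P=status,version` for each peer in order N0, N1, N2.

Answer: N0=alive,1 N1=suspect,1 N2=alive,0

Derivation:
Op 1: N1 marks N0=alive -> (alive,v1)
Op 2: gossip N2<->N0 -> N2.N0=(alive,v0) N2.N1=(alive,v0) N2.N2=(alive,v0) | N0.N0=(alive,v0) N0.N1=(alive,v0) N0.N2=(alive,v0)
Op 3: gossip N1<->N0 -> N1.N0=(alive,v1) N1.N1=(alive,v0) N1.N2=(alive,v0) | N0.N0=(alive,v1) N0.N1=(alive,v0) N0.N2=(alive,v0)
Op 4: gossip N1<->N2 -> N1.N0=(alive,v1) N1.N1=(alive,v0) N1.N2=(alive,v0) | N2.N0=(alive,v1) N2.N1=(alive,v0) N2.N2=(alive,v0)
Op 5: gossip N2<->N0 -> N2.N0=(alive,v1) N2.N1=(alive,v0) N2.N2=(alive,v0) | N0.N0=(alive,v1) N0.N1=(alive,v0) N0.N2=(alive,v0)
Op 6: N1 marks N1=suspect -> (suspect,v1)
Op 7: gossip N1<->N2 -> N1.N0=(alive,v1) N1.N1=(suspect,v1) N1.N2=(alive,v0) | N2.N0=(alive,v1) N2.N1=(suspect,v1) N2.N2=(alive,v0)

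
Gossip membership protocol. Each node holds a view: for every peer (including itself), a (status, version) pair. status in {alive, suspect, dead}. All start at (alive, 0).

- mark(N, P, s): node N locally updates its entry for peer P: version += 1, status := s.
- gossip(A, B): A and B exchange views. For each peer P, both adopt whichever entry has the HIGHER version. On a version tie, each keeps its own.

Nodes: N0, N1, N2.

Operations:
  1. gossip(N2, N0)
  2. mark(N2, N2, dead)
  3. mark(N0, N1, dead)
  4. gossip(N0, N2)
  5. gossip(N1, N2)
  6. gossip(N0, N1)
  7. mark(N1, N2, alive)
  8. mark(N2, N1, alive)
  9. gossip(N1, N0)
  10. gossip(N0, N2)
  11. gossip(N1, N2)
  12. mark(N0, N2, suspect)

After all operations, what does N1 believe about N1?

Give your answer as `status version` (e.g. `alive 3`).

Op 1: gossip N2<->N0 -> N2.N0=(alive,v0) N2.N1=(alive,v0) N2.N2=(alive,v0) | N0.N0=(alive,v0) N0.N1=(alive,v0) N0.N2=(alive,v0)
Op 2: N2 marks N2=dead -> (dead,v1)
Op 3: N0 marks N1=dead -> (dead,v1)
Op 4: gossip N0<->N2 -> N0.N0=(alive,v0) N0.N1=(dead,v1) N0.N2=(dead,v1) | N2.N0=(alive,v0) N2.N1=(dead,v1) N2.N2=(dead,v1)
Op 5: gossip N1<->N2 -> N1.N0=(alive,v0) N1.N1=(dead,v1) N1.N2=(dead,v1) | N2.N0=(alive,v0) N2.N1=(dead,v1) N2.N2=(dead,v1)
Op 6: gossip N0<->N1 -> N0.N0=(alive,v0) N0.N1=(dead,v1) N0.N2=(dead,v1) | N1.N0=(alive,v0) N1.N1=(dead,v1) N1.N2=(dead,v1)
Op 7: N1 marks N2=alive -> (alive,v2)
Op 8: N2 marks N1=alive -> (alive,v2)
Op 9: gossip N1<->N0 -> N1.N0=(alive,v0) N1.N1=(dead,v1) N1.N2=(alive,v2) | N0.N0=(alive,v0) N0.N1=(dead,v1) N0.N2=(alive,v2)
Op 10: gossip N0<->N2 -> N0.N0=(alive,v0) N0.N1=(alive,v2) N0.N2=(alive,v2) | N2.N0=(alive,v0) N2.N1=(alive,v2) N2.N2=(alive,v2)
Op 11: gossip N1<->N2 -> N1.N0=(alive,v0) N1.N1=(alive,v2) N1.N2=(alive,v2) | N2.N0=(alive,v0) N2.N1=(alive,v2) N2.N2=(alive,v2)
Op 12: N0 marks N2=suspect -> (suspect,v3)

Answer: alive 2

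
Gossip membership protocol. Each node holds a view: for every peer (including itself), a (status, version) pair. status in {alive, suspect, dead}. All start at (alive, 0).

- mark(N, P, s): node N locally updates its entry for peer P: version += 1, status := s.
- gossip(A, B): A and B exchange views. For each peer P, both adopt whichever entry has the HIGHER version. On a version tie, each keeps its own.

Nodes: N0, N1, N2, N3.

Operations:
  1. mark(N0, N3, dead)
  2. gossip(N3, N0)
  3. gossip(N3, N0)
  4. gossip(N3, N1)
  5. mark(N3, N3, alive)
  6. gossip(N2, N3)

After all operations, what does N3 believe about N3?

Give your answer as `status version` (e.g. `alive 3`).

Answer: alive 2

Derivation:
Op 1: N0 marks N3=dead -> (dead,v1)
Op 2: gossip N3<->N0 -> N3.N0=(alive,v0) N3.N1=(alive,v0) N3.N2=(alive,v0) N3.N3=(dead,v1) | N0.N0=(alive,v0) N0.N1=(alive,v0) N0.N2=(alive,v0) N0.N3=(dead,v1)
Op 3: gossip N3<->N0 -> N3.N0=(alive,v0) N3.N1=(alive,v0) N3.N2=(alive,v0) N3.N3=(dead,v1) | N0.N0=(alive,v0) N0.N1=(alive,v0) N0.N2=(alive,v0) N0.N3=(dead,v1)
Op 4: gossip N3<->N1 -> N3.N0=(alive,v0) N3.N1=(alive,v0) N3.N2=(alive,v0) N3.N3=(dead,v1) | N1.N0=(alive,v0) N1.N1=(alive,v0) N1.N2=(alive,v0) N1.N3=(dead,v1)
Op 5: N3 marks N3=alive -> (alive,v2)
Op 6: gossip N2<->N3 -> N2.N0=(alive,v0) N2.N1=(alive,v0) N2.N2=(alive,v0) N2.N3=(alive,v2) | N3.N0=(alive,v0) N3.N1=(alive,v0) N3.N2=(alive,v0) N3.N3=(alive,v2)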